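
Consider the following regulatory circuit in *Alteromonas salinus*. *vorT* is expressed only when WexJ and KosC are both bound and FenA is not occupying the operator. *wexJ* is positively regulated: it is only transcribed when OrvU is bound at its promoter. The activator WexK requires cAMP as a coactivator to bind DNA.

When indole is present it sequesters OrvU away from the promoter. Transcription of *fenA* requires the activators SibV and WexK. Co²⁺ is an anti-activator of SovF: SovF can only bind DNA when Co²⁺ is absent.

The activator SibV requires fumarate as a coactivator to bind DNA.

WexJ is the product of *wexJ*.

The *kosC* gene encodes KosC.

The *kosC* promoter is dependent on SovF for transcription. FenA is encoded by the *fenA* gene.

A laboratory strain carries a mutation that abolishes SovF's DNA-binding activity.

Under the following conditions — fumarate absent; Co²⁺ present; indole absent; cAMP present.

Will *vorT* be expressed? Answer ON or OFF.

Indole is absent, so OrvU is active.
No repressor is bound and OrvU is active, so *wexJ* is transcribed.
So WexJ is produced and active.
SovF is non-functional in this strain, so it has no effect.
Required activator SovF is absent, so *kosC* is not transcribed.
So KosC is not produced.
Fumarate is absent, so SibV is inactive.
cAMP is present, so WexK is active.
Required activator SibV is absent, so *fenA* is not transcribed.
So FenA is not produced.
Required activator KosC is absent, so *vorT* is not transcribed.

OFF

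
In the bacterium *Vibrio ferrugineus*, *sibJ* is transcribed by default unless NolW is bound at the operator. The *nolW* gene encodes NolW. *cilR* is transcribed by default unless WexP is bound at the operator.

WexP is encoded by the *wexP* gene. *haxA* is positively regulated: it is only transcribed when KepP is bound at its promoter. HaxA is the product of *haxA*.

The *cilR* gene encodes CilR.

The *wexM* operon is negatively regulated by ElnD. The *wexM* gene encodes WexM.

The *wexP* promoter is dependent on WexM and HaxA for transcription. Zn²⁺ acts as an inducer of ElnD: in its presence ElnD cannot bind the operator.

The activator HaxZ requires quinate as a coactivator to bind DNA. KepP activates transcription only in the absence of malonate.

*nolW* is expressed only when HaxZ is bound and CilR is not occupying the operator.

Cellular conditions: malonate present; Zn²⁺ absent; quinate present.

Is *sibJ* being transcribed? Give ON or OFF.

ON

Zn²⁺ is absent, so ElnD is active.
With repressor ElnD bound, *wexM* is not transcribed.
So WexM is not produced.
Malonate is present, so KepP is inactive.
Required activator KepP is absent, so *haxA* is not transcribed.
So HaxA is not produced.
Required activator WexM is absent, so *wexP* is not transcribed.
So WexP is not produced.
With no repressor bound, *cilR* is transcribed.
So CilR is produced and active.
Quinate is present, so HaxZ is active.
With repressor CilR bound, *nolW* is not transcribed.
So NolW is not produced.
With no repressor bound, *sibJ* is transcribed.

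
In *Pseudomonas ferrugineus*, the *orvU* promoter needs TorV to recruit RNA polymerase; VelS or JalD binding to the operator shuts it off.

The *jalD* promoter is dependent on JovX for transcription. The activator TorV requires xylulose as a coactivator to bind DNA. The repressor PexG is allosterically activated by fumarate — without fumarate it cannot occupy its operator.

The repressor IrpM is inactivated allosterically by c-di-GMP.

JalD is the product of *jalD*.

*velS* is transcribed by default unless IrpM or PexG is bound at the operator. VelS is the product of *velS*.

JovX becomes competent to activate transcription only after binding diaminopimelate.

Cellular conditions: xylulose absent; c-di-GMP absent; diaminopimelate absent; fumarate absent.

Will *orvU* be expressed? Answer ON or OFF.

OFF

Xylulose is absent, so TorV is inactive.
c-di-GMP is absent, so IrpM is active.
Fumarate is absent, so PexG is inactive.
With repressor IrpM bound, *velS* is not transcribed.
So VelS is not produced.
Diaminopimelate is absent, so JovX is inactive.
Required activator JovX is absent, so *jalD* is not transcribed.
So JalD is not produced.
Required activator TorV is absent, so *orvU* is not transcribed.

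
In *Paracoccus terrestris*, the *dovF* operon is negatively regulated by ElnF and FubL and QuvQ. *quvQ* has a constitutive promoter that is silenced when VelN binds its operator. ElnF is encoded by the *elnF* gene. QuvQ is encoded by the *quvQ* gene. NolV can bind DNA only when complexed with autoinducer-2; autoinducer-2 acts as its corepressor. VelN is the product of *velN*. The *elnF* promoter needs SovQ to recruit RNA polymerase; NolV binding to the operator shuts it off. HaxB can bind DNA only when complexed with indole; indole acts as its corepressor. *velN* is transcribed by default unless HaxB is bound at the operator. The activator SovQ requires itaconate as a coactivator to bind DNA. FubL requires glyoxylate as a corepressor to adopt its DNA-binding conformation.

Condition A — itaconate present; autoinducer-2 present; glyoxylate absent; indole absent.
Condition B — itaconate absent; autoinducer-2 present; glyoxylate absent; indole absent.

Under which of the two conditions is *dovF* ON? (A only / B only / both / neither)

Condition A:
Itaconate is present, so SovQ is active.
Autoinducer-2 is present, so NolV is active.
With repressor NolV bound, *elnF* is not transcribed.
So ElnF is not produced.
Glyoxylate is absent, so FubL is inactive.
Indole is absent, so HaxB is inactive.
With no repressor bound, *velN* is transcribed.
So VelN is produced and active.
With repressor VelN bound, *quvQ* is not transcribed.
So QuvQ is not produced.
With no repressor bound, *dovF* is transcribed.
→ *dovF* is ON in A.
Condition B:
Itaconate is absent, so SovQ is inactive.
Autoinducer-2 is present, so NolV is active.
With repressor NolV bound, *elnF* is not transcribed.
So ElnF is not produced.
Glyoxylate is absent, so FubL is inactive.
Indole is absent, so HaxB is inactive.
With no repressor bound, *velN* is transcribed.
So VelN is produced and active.
With repressor VelN bound, *quvQ* is not transcribed.
So QuvQ is not produced.
With no repressor bound, *dovF* is transcribed.
→ *dovF* is ON in B.

both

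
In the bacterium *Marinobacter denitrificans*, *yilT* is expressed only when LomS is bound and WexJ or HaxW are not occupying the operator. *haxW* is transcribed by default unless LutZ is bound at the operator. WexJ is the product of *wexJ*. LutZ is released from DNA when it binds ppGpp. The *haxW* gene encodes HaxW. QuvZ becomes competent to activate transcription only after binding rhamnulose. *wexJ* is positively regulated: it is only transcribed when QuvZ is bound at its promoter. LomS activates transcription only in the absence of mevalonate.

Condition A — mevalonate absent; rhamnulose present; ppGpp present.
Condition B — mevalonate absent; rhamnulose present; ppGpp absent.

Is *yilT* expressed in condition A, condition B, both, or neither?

neither

Condition A:
Mevalonate is absent, so LomS is active.
Rhamnulose is present, so QuvZ is active.
No repressor is bound and QuvZ is active, so *wexJ* is transcribed.
So WexJ is produced and active.
ppGpp is present, so LutZ is inactive.
With no repressor bound, *haxW* is transcribed.
So HaxW is produced and active.
With repressor WexJ bound, *yilT* is not transcribed.
→ *yilT* is OFF in A.
Condition B:
Mevalonate is absent, so LomS is active.
Rhamnulose is present, so QuvZ is active.
No repressor is bound and QuvZ is active, so *wexJ* is transcribed.
So WexJ is produced and active.
ppGpp is absent, so LutZ is active.
With repressor LutZ bound, *haxW* is not transcribed.
So HaxW is not produced.
With repressor WexJ bound, *yilT* is not transcribed.
→ *yilT* is OFF in B.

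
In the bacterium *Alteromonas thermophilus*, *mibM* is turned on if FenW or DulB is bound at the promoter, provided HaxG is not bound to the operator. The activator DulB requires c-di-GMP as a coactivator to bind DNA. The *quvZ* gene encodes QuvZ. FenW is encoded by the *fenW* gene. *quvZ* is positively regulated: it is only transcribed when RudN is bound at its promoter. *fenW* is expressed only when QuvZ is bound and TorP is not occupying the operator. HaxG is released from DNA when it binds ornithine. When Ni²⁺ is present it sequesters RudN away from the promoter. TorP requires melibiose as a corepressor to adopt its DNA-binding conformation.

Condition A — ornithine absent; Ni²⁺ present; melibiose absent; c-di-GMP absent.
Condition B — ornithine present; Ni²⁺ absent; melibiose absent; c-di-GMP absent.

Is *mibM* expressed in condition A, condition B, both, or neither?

Condition A:
Ornithine is absent, so HaxG is active.
Ni²⁺ is present, so RudN is inactive.
Required activator RudN is absent, so *quvZ* is not transcribed.
So QuvZ is not produced.
Melibiose is absent, so TorP is inactive.
Required activator QuvZ is absent, so *fenW* is not transcribed.
So FenW is not produced.
c-di-GMP is absent, so DulB is inactive.
With repressor HaxG bound, *mibM* is not transcribed.
→ *mibM* is OFF in A.
Condition B:
Ornithine is present, so HaxG is inactive.
Ni²⁺ is absent, so RudN is active.
No repressor is bound and RudN is active, so *quvZ* is transcribed.
So QuvZ is produced and active.
Melibiose is absent, so TorP is inactive.
No repressor is bound and QuvZ is active, so *fenW* is transcribed.
So FenW is produced and active.
c-di-GMP is absent, so DulB is inactive.
Activator FenW is present, so *mibM* is transcribed.
→ *mibM* is ON in B.

B only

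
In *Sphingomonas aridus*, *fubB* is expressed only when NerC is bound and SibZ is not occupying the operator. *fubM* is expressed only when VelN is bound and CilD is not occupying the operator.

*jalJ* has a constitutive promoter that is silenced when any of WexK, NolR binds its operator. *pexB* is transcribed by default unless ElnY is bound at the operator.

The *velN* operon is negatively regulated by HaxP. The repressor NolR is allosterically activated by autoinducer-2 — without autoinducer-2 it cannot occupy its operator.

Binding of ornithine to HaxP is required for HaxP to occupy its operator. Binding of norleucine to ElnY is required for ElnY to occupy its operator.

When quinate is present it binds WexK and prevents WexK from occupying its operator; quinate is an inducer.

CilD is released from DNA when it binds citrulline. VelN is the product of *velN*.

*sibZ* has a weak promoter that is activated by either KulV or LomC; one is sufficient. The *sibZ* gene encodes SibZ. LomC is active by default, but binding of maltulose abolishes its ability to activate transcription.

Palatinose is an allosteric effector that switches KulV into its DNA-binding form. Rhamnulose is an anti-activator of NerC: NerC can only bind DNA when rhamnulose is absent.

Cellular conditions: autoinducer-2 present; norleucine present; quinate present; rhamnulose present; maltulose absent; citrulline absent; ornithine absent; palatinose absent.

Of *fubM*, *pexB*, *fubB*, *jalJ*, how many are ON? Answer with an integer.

0

Ornithine is absent, so HaxP is inactive.
With no repressor bound, *velN* is transcribed.
So VelN is produced and active.
Citrulline is absent, so CilD is active.
With repressor CilD bound, *fubM* is not transcribed.
→ *fubM* is OFF.
Norleucine is present, so ElnY is active.
With repressor ElnY bound, *pexB* is not transcribed.
→ *pexB* is OFF.
Rhamnulose is present, so NerC is inactive.
Palatinose is absent, so KulV is inactive.
Maltulose is absent, so LomC is active.
Activator LomC is present, so *sibZ* is transcribed.
So SibZ is produced and active.
With repressor SibZ bound, *fubB* is not transcribed.
→ *fubB* is OFF.
Quinate is present, so WexK is inactive.
Autoinducer-2 is present, so NolR is active.
With repressor NolR bound, *jalJ* is not transcribed.
→ *jalJ* is OFF.
0 of the 4 genes are transcribed.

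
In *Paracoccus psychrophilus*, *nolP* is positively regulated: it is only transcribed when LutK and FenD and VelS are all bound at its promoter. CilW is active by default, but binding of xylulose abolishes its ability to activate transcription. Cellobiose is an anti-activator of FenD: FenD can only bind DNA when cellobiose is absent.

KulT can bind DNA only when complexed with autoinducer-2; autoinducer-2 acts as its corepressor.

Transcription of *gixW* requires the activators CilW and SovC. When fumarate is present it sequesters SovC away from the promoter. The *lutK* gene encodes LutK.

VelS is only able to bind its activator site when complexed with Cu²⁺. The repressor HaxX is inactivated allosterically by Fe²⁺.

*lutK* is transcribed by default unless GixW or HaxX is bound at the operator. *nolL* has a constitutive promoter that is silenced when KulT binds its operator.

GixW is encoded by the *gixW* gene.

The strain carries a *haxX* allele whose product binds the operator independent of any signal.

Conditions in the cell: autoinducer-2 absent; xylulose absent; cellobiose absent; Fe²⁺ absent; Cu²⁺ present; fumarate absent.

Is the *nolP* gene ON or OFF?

OFF

Xylulose is absent, so CilW is active.
Fumarate is absent, so SovC is active.
No repressor is bound and CilW and SovC are active, so *gixW* is transcribed.
So GixW is produced and active.
HaxX is constitutively active in this strain.
With repressor GixW bound, *lutK* is not transcribed.
So LutK is not produced.
Cellobiose is absent, so FenD is active.
Cu²⁺ is present, so VelS is active.
Required activator LutK is absent, so *nolP* is not transcribed.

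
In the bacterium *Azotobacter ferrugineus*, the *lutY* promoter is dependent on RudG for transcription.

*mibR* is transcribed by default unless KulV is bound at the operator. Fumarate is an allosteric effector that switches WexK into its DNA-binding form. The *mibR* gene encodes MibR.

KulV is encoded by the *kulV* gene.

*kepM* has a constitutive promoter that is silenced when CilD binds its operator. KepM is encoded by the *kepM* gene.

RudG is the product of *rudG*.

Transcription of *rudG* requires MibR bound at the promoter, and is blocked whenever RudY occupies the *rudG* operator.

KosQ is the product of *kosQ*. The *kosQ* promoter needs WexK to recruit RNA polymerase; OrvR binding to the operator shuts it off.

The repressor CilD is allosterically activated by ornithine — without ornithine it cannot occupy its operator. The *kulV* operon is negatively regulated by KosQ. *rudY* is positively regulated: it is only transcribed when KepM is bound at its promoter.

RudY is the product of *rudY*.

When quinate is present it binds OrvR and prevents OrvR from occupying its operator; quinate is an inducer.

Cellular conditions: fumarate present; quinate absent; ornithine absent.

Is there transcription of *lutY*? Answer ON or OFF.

Quinate is absent, so OrvR is active.
Fumarate is present, so WexK is active.
With repressor OrvR bound, *kosQ* is not transcribed.
So KosQ is not produced.
With no repressor bound, *kulV* is transcribed.
So KulV is produced and active.
With repressor KulV bound, *mibR* is not transcribed.
So MibR is not produced.
Ornithine is absent, so CilD is inactive.
With no repressor bound, *kepM* is transcribed.
So KepM is produced and active.
No repressor is bound and KepM is active, so *rudY* is transcribed.
So RudY is produced and active.
With repressor RudY bound, *rudG* is not transcribed.
So RudG is not produced.
Required activator RudG is absent, so *lutY* is not transcribed.

OFF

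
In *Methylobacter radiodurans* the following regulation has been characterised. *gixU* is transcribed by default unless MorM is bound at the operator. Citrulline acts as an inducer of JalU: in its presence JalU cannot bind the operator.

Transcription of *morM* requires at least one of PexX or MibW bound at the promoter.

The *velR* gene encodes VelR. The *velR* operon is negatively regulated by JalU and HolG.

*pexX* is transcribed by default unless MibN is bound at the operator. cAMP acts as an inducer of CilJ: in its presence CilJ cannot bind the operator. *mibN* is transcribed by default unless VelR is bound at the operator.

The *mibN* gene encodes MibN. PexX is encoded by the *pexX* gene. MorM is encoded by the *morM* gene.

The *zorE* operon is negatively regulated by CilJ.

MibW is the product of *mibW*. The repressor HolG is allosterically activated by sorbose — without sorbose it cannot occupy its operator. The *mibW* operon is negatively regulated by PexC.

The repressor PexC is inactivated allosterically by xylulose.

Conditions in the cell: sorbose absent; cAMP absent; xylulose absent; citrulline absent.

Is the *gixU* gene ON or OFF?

ON

Citrulline is absent, so JalU is active.
Sorbose is absent, so HolG is inactive.
With repressor JalU bound, *velR* is not transcribed.
So VelR is not produced.
With no repressor bound, *mibN* is transcribed.
So MibN is produced and active.
With repressor MibN bound, *pexX* is not transcribed.
So PexX is not produced.
Xylulose is absent, so PexC is active.
With repressor PexC bound, *mibW* is not transcribed.
So MibW is not produced.
No activator is available at the *morM* promoter, so *morM* is not transcribed.
So MorM is not produced.
With no repressor bound, *gixU* is transcribed.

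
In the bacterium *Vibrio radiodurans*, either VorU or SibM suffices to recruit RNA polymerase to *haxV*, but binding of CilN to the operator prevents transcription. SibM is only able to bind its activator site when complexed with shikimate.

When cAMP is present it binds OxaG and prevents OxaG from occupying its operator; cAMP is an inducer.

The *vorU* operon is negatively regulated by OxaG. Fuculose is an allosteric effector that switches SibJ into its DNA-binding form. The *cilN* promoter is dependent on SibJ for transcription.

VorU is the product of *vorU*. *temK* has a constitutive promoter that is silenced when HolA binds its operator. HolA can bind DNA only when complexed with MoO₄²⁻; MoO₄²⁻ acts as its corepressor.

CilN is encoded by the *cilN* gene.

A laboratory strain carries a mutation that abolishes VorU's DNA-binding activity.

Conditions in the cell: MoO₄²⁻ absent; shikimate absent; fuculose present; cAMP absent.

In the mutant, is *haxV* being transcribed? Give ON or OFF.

OFF

Fuculose is present, so SibJ is active.
No repressor is bound and SibJ is active, so *cilN* is transcribed.
So CilN is produced and active.
VorU is non-functional in this strain, so it has no effect.
Shikimate is absent, so SibM is inactive.
With repressor CilN bound, *haxV* is not transcribed.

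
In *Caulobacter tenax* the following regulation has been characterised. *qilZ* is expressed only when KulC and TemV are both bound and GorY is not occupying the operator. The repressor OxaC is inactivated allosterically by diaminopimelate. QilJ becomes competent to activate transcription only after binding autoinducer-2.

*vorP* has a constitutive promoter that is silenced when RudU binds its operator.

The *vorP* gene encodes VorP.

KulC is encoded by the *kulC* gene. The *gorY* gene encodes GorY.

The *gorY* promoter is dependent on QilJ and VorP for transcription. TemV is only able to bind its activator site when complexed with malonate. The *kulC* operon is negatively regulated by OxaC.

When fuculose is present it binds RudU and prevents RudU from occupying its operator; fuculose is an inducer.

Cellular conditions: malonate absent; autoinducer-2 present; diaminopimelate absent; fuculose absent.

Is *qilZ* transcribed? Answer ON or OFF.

Autoinducer-2 is present, so QilJ is active.
Fuculose is absent, so RudU is active.
With repressor RudU bound, *vorP* is not transcribed.
So VorP is not produced.
Required activator VorP is absent, so *gorY* is not transcribed.
So GorY is not produced.
Diaminopimelate is absent, so OxaC is active.
With repressor OxaC bound, *kulC* is not transcribed.
So KulC is not produced.
Malonate is absent, so TemV is inactive.
Required activator KulC is absent, so *qilZ* is not transcribed.

OFF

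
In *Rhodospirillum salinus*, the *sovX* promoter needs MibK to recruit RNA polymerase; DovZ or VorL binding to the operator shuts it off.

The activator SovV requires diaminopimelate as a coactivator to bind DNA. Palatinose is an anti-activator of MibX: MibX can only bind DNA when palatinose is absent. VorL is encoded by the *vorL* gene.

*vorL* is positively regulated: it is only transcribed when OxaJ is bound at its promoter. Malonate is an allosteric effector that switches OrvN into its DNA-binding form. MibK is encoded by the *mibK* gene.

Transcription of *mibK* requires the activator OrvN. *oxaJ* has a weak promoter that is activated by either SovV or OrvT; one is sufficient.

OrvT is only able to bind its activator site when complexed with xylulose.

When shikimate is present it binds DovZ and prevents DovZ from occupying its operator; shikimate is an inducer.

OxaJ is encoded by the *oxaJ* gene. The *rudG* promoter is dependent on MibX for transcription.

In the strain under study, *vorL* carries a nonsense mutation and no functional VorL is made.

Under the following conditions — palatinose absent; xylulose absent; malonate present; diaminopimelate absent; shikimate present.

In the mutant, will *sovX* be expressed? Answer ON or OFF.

ON

Malonate is present, so OrvN is active.
No repressor is bound and OrvN is active, so *mibK* is transcribed.
So MibK is produced and active.
Shikimate is present, so DovZ is inactive.
VorL is non-functional in this strain, so it has no effect.
No repressor is bound and MibK is active, so *sovX* is transcribed.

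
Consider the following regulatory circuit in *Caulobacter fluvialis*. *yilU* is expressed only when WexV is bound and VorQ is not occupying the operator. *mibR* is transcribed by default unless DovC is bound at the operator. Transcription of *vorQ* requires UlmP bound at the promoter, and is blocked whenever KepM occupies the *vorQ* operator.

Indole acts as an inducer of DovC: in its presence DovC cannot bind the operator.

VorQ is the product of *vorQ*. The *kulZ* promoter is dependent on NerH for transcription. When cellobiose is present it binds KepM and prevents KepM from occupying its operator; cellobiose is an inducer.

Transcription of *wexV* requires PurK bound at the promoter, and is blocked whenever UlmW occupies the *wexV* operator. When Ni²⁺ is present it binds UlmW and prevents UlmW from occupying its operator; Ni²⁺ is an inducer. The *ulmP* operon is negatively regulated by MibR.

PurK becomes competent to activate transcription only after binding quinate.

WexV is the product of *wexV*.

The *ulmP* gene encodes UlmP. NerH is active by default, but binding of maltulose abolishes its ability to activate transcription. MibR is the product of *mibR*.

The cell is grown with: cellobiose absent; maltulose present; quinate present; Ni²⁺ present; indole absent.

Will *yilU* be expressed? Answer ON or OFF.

ON

Quinate is present, so PurK is active.
Ni²⁺ is present, so UlmW is inactive.
No repressor is bound and PurK is active, so *wexV* is transcribed.
So WexV is produced and active.
Cellobiose is absent, so KepM is active.
Indole is absent, so DovC is active.
With repressor DovC bound, *mibR* is not transcribed.
So MibR is not produced.
With no repressor bound, *ulmP* is transcribed.
So UlmP is produced and active.
With repressor KepM bound, *vorQ* is not transcribed.
So VorQ is not produced.
No repressor is bound and WexV is active, so *yilU* is transcribed.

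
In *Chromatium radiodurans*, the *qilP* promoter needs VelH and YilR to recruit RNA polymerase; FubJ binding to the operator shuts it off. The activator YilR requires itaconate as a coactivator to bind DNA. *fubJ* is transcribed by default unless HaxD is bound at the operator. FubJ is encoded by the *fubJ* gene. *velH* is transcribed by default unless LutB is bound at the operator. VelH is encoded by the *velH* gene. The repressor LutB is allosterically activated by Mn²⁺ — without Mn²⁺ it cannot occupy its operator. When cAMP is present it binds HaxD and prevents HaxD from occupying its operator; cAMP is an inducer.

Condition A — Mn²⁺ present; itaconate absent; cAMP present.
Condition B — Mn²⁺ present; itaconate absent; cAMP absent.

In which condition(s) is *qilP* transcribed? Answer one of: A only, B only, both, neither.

Condition A:
Mn²⁺ is present, so LutB is active.
With repressor LutB bound, *velH* is not transcribed.
So VelH is not produced.
Itaconate is absent, so YilR is inactive.
cAMP is present, so HaxD is inactive.
With no repressor bound, *fubJ* is transcribed.
So FubJ is produced and active.
With repressor FubJ bound, *qilP* is not transcribed.
→ *qilP* is OFF in A.
Condition B:
Mn²⁺ is present, so LutB is active.
With repressor LutB bound, *velH* is not transcribed.
So VelH is not produced.
Itaconate is absent, so YilR is inactive.
cAMP is absent, so HaxD is active.
With repressor HaxD bound, *fubJ* is not transcribed.
So FubJ is not produced.
Required activator VelH is absent, so *qilP* is not transcribed.
→ *qilP* is OFF in B.

neither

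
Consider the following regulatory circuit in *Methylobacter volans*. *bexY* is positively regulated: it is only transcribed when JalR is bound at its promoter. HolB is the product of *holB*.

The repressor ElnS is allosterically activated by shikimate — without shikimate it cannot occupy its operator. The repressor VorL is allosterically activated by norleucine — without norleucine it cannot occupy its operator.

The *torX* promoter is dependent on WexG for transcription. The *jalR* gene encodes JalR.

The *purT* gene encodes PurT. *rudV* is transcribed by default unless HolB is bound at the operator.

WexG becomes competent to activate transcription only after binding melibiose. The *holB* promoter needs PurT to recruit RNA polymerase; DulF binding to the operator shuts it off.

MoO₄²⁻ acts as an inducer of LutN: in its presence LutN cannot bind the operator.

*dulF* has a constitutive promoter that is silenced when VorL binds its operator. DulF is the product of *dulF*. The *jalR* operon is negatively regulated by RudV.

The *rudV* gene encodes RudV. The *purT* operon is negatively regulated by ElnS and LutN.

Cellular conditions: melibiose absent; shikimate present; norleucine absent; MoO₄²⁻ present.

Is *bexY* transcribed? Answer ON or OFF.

Shikimate is present, so ElnS is active.
MoO₄²⁻ is present, so LutN is inactive.
With repressor ElnS bound, *purT* is not transcribed.
So PurT is not produced.
Norleucine is absent, so VorL is inactive.
With no repressor bound, *dulF* is transcribed.
So DulF is produced and active.
With repressor DulF bound, *holB* is not transcribed.
So HolB is not produced.
With no repressor bound, *rudV* is transcribed.
So RudV is produced and active.
With repressor RudV bound, *jalR* is not transcribed.
So JalR is not produced.
Required activator JalR is absent, so *bexY* is not transcribed.

OFF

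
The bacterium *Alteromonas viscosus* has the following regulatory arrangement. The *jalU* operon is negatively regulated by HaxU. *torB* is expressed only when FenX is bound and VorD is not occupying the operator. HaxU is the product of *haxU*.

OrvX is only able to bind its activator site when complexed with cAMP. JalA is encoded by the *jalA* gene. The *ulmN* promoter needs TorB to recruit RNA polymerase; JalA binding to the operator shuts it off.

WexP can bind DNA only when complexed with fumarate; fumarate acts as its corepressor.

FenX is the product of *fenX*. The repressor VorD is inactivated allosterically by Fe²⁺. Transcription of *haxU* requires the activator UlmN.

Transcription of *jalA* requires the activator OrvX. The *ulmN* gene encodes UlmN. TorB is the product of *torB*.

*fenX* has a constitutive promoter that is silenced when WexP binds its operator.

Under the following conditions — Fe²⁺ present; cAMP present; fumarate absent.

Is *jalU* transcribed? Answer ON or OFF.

Fumarate is absent, so WexP is inactive.
With no repressor bound, *fenX* is transcribed.
So FenX is produced and active.
Fe²⁺ is present, so VorD is inactive.
No repressor is bound and FenX is active, so *torB* is transcribed.
So TorB is produced and active.
cAMP is present, so OrvX is active.
No repressor is bound and OrvX is active, so *jalA* is transcribed.
So JalA is produced and active.
With repressor JalA bound, *ulmN* is not transcribed.
So UlmN is not produced.
Required activator UlmN is absent, so *haxU* is not transcribed.
So HaxU is not produced.
With no repressor bound, *jalU* is transcribed.

ON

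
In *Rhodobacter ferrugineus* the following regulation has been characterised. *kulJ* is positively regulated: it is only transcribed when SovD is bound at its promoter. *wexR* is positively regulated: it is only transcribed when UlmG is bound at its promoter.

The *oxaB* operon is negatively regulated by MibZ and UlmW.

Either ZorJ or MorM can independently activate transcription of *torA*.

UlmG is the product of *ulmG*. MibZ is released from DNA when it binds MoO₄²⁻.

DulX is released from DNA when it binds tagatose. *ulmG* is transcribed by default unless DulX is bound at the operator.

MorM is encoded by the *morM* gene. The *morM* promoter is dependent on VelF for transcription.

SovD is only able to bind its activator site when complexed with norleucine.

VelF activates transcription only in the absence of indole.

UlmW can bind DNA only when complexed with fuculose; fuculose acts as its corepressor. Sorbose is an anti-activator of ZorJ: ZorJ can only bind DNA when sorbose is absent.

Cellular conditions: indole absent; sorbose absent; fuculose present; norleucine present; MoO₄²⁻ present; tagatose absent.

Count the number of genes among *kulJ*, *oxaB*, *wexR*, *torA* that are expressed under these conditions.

Norleucine is present, so SovD is active.
No repressor is bound and SovD is active, so *kulJ* is transcribed.
→ *kulJ* is ON.
MoO₄²⁻ is present, so MibZ is inactive.
Fuculose is present, so UlmW is active.
With repressor UlmW bound, *oxaB* is not transcribed.
→ *oxaB* is OFF.
Tagatose is absent, so DulX is active.
With repressor DulX bound, *ulmG* is not transcribed.
So UlmG is not produced.
Required activator UlmG is absent, so *wexR* is not transcribed.
→ *wexR* is OFF.
Sorbose is absent, so ZorJ is active.
Indole is absent, so VelF is active.
No repressor is bound and VelF is active, so *morM* is transcribed.
So MorM is produced and active.
Activator ZorJ is present, so *torA* is transcribed.
→ *torA* is ON.
2 of the 4 genes are transcribed.

2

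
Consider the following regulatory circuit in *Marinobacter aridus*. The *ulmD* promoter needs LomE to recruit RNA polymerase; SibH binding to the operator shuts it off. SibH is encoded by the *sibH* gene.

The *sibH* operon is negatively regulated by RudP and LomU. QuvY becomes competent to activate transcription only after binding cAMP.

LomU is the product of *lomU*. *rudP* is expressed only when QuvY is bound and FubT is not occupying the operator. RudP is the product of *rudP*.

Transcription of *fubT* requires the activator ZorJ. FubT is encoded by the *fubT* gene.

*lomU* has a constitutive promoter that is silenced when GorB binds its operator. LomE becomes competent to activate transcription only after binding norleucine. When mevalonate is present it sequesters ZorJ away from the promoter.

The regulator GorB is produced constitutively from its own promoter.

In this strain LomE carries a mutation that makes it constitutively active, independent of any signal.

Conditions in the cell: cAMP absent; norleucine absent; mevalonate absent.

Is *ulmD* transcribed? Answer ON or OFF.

LomE is constitutively active in this strain.
Mevalonate is absent, so ZorJ is active.
No repressor is bound and ZorJ is active, so *fubT* is transcribed.
So FubT is produced and active.
cAMP is absent, so QuvY is inactive.
With repressor FubT bound, *rudP* is not transcribed.
So RudP is not produced.
GorB is produced constitutively and is active.
With repressor GorB bound, *lomU* is not transcribed.
So LomU is not produced.
With no repressor bound, *sibH* is transcribed.
So SibH is produced and active.
With repressor SibH bound, *ulmD* is not transcribed.

OFF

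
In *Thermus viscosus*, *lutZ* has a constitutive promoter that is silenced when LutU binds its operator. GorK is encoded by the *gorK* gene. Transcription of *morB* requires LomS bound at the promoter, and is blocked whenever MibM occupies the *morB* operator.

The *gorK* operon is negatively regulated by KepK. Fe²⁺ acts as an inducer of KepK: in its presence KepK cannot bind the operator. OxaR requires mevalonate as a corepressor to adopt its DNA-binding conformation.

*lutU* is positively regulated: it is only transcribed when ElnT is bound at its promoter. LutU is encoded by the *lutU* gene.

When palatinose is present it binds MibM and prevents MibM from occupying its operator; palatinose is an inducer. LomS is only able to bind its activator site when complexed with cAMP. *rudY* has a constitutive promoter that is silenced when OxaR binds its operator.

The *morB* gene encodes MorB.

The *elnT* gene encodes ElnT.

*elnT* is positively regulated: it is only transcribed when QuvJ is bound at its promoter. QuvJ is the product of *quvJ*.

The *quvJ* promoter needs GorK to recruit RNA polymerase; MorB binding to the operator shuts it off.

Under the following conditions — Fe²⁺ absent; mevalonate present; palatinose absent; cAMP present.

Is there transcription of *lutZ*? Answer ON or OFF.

Fe²⁺ is absent, so KepK is active.
With repressor KepK bound, *gorK* is not transcribed.
So GorK is not produced.
cAMP is present, so LomS is active.
Palatinose is absent, so MibM is active.
With repressor MibM bound, *morB* is not transcribed.
So MorB is not produced.
Required activator GorK is absent, so *quvJ* is not transcribed.
So QuvJ is not produced.
Required activator QuvJ is absent, so *elnT* is not transcribed.
So ElnT is not produced.
Required activator ElnT is absent, so *lutU* is not transcribed.
So LutU is not produced.
With no repressor bound, *lutZ* is transcribed.

ON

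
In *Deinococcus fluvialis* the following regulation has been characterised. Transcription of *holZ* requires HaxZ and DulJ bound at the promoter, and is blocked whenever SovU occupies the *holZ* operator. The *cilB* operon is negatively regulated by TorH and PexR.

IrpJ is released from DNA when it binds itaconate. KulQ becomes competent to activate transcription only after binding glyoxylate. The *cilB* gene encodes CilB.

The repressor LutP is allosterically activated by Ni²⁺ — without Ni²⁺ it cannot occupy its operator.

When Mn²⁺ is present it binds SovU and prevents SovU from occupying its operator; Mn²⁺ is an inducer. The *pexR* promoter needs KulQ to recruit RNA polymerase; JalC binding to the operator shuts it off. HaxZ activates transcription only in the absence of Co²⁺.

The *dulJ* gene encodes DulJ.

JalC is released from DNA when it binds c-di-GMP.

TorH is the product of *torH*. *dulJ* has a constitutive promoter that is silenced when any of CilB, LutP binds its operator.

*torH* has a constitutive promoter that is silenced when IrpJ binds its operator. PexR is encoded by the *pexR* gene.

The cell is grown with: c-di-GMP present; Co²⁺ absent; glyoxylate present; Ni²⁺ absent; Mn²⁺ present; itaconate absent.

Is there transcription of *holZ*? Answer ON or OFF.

Co²⁺ is absent, so HaxZ is active.
Mn²⁺ is present, so SovU is inactive.
Itaconate is absent, so IrpJ is active.
With repressor IrpJ bound, *torH* is not transcribed.
So TorH is not produced.
c-di-GMP is present, so JalC is inactive.
Glyoxylate is present, so KulQ is active.
No repressor is bound and KulQ is active, so *pexR* is transcribed.
So PexR is produced and active.
With repressor PexR bound, *cilB* is not transcribed.
So CilB is not produced.
Ni²⁺ is absent, so LutP is inactive.
With no repressor bound, *dulJ* is transcribed.
So DulJ is produced and active.
No repressor is bound and HaxZ and DulJ are active, so *holZ* is transcribed.

ON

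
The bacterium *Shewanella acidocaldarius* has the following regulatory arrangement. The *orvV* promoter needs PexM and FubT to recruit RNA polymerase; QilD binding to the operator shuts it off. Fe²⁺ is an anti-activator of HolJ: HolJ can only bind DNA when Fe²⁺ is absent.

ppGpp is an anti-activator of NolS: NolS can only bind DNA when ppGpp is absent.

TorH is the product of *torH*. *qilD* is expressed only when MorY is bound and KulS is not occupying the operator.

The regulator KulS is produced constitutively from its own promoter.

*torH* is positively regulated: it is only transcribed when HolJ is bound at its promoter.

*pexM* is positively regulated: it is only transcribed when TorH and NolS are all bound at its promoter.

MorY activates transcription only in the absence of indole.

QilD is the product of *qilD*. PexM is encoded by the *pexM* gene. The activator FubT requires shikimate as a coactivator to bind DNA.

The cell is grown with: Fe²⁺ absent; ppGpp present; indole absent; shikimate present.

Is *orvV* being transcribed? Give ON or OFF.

OFF

Fe²⁺ is absent, so HolJ is active.
No repressor is bound and HolJ is active, so *torH* is transcribed.
So TorH is produced and active.
ppGpp is present, so NolS is inactive.
Required activator NolS is absent, so *pexM* is not transcribed.
So PexM is not produced.
Shikimate is present, so FubT is active.
Indole is absent, so MorY is active.
KulS is produced constitutively and is active.
With repressor KulS bound, *qilD* is not transcribed.
So QilD is not produced.
Required activator PexM is absent, so *orvV* is not transcribed.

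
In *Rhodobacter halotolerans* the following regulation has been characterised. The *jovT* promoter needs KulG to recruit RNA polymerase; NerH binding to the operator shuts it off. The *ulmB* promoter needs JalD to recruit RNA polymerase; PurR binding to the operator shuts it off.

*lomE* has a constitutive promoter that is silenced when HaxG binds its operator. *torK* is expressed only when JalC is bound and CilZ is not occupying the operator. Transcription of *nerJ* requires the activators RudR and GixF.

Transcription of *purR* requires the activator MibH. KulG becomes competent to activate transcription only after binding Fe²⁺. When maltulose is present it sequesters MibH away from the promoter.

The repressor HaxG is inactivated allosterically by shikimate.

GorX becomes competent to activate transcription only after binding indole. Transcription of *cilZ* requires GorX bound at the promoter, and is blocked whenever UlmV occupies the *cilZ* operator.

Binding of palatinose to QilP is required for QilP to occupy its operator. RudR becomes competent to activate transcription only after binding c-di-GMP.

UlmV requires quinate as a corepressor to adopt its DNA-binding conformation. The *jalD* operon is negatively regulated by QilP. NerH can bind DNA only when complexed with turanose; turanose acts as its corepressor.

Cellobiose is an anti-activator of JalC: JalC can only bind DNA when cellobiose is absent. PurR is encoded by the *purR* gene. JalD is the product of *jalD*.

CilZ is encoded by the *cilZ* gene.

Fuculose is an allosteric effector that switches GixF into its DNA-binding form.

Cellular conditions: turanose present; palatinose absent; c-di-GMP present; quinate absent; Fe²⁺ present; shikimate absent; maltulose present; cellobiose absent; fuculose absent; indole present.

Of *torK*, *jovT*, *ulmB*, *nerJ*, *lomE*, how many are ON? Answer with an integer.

Cellobiose is absent, so JalC is active.
Quinate is absent, so UlmV is inactive.
Indole is present, so GorX is active.
No repressor is bound and GorX is active, so *cilZ* is transcribed.
So CilZ is produced and active.
With repressor CilZ bound, *torK* is not transcribed.
→ *torK* is OFF.
Turanose is present, so NerH is active.
Fe²⁺ is present, so KulG is active.
With repressor NerH bound, *jovT* is not transcribed.
→ *jovT* is OFF.
Palatinose is absent, so QilP is inactive.
With no repressor bound, *jalD* is transcribed.
So JalD is produced and active.
Maltulose is present, so MibH is inactive.
Required activator MibH is absent, so *purR* is not transcribed.
So PurR is not produced.
No repressor is bound and JalD is active, so *ulmB* is transcribed.
→ *ulmB* is ON.
c-di-GMP is present, so RudR is active.
Fuculose is absent, so GixF is inactive.
Required activator GixF is absent, so *nerJ* is not transcribed.
→ *nerJ* is OFF.
Shikimate is absent, so HaxG is active.
With repressor HaxG bound, *lomE* is not transcribed.
→ *lomE* is OFF.
1 of the 5 genes is transcribed.

1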